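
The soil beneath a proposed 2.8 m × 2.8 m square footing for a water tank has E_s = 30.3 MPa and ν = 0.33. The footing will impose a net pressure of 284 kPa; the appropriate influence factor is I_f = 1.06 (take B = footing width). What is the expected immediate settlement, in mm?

S_e ≈ 24.8 mm

Immediate (elastic) settlement: S_e = q·B·(1−ν²)/E_s · I_f.
E_s = 30.3 MPa = 30300 kPa.
S_e = 284 × 2.8 × (1 − 0.33²) / 30300 × 1.06
    = 284 × 2.8 × 0.8911 / 30300 × 1.06
    = 0.02479 m = 24.79 mm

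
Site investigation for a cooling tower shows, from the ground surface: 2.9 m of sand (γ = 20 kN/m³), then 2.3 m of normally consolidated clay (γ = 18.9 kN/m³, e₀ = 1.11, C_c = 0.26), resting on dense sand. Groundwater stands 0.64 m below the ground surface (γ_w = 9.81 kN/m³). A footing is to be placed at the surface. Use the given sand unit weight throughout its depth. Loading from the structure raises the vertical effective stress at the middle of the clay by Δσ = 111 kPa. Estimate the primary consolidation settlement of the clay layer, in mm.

S_c ≈ 151 mm

Mid-depth of clay below the ground surface: z = 2.9 + 2.3/2 = 4.05 m.
Total vertical stress at mid-clay: σ_v = 20×2.9 + 18.9×1.15 = 79.735 kPa.
Pore pressure: u = 9.81×(4.05 − 0.64) = 33.452 kPa.
Initial effective stress: σ'_0 = σ_v − u = 79.735 − 33.452 = 46.283 kPa.
Final effective stress: σ'_f = σ'_0 + Δσ = 46.283 + 111 = 157.28 kPa.
Normally consolidated clay, so the full stress increment lies on the virgin compression line:
S_c = C_c·H/(1+e₀)·log₁₀(σ'_f/σ'_0) = 0.26×2.3/(1+1.11)×log₁₀(157.28/46.283)
    = 0.28341 × 0.53125 = 0.1506 m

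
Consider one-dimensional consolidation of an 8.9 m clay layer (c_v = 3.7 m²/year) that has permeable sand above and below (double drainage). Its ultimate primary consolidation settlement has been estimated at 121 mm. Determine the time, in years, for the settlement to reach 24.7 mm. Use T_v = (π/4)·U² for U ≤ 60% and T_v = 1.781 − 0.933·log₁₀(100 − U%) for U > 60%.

Drainage path length: H_d = H/2 = 4.45 m (double drainage).
U = S(t)/S_ult = 24.7/121 = 0.2041.
U ≤ 60%: T_v = (π/4)·U² = (π/4)×0.20413² = 0.032728.
t = T_v·H_d²/c_v = 0.032728×4.45²/3.7 = 0.1752 years.

t ≈ 0.175 years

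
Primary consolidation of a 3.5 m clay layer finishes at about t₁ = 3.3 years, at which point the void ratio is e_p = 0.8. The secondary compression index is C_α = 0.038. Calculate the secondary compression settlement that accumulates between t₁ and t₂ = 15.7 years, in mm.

Secondary compression: S_s = C_α·H/(1+e_p)·log₁₀(t₂/t₁)
S_s = 0.038×3.5/(1+0.8)×log₁₀(15.7/3.3)
    = 0.07389 × 0.6774 = 0.05005 m

S_s ≈ 50.1 mm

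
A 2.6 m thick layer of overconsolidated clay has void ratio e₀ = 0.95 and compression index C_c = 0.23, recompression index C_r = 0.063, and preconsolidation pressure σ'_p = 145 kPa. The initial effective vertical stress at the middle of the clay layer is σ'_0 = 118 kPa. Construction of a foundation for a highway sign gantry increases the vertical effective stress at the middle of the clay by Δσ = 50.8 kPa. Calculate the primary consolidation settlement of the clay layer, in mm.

S_c ≈ 27.8 mm

Final effective stress: σ'_f = 118 + 50.8 = 168.8 kPa.
σ'_f = 168.8 > σ'_p = 145 kPa, so the stress path crosses the preconsolidation pressure — recompression up to σ'_p, then virgin compression beyond:
S_c = H/(1+e₀)·[C_r·log₁₀(σ'_p/σ'_0) + C_c·log₁₀(σ'_f/σ'_p)]
    = 2.6/1.95 × [0.063×log₁₀(145/118) + 0.23×log₁₀(168.8/145)]
    = 1.3333 × [0.0056376 + 0.015181] = 0.02776 m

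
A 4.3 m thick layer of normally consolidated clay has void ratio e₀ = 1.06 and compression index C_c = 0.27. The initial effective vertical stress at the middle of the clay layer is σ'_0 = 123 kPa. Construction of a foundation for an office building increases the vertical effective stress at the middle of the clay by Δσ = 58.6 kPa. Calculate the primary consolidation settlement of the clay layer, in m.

S_c ≈ 0.0954 m

Final effective stress: σ'_f = σ'_0 + Δσ = 123 + 58.6 = 181.6 kPa.
Normally consolidated clay, so the full stress increment lies on the virgin compression line:
S_c = C_c·H/(1+e₀)·log₁₀(σ'_f/σ'_0) = 0.27×4.3/(1+1.06)×log₁₀(181.6/123)
    = 0.56359 × 0.16921 = 0.09537 m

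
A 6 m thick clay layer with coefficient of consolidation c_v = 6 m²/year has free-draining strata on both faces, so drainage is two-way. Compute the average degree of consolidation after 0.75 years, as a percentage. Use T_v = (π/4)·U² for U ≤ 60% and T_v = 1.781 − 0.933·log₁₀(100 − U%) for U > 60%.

U ≈ 76.4 %

Drainage path length: H_d = H/2 = 3 m (double drainage).
T_v = c_v·t/H_d² = 6×0.75/3² = 0.5.
T_v = 0.5 corresponds to the U > 60% branch:
U = 1 − 10^((1.781 − T_v)/0.933)/100 = 0.764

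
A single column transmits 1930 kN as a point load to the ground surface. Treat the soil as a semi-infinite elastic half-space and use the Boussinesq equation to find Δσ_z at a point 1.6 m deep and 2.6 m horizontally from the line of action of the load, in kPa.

Boussinesq vertical stress below a point load on an elastic half-space:
Δσ_z = 3P/(2πz²) · [1 + (r/z)²]^(−5/2)
r/z = 2.6/1.6 = 1.625; [1+(r/z)²]^(−5/2) = 0.039542.
Δσ_z = 3×1930/(2π×1.6²) × 0.039542 = 359.96 × 0.039542 = 14.23 kPa

Δσ_z ≈ 14.2 kPa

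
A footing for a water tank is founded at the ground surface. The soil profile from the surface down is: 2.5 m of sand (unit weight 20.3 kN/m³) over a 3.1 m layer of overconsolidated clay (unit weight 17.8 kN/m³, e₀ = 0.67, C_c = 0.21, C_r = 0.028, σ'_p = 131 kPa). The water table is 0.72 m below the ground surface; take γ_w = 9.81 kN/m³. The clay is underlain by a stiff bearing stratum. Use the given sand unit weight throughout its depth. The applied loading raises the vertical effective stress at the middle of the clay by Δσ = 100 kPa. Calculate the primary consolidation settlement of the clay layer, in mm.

Mid-depth of clay below the ground surface: z = 2.5 + 3.1/2 = 4.05 m.
Total vertical stress at mid-clay: σ_v = 20.3×2.5 + 17.8×1.55 = 78.34 kPa.
Pore pressure: u = 9.81×(4.05 − 0.72) = 32.667 kPa.
Initial effective stress: σ'_0 = σ_v − u = 78.34 − 32.667 = 45.673 kPa.
Final effective stress: σ'_f = 45.673 + 100 = 145.67 kPa.
σ'_f = 145.67 > σ'_p = 131 kPa, so the stress path crosses the preconsolidation pressure — recompression up to σ'_p, then virgin compression beyond:
S_c = H/(1+e₀)·[C_r·log₁₀(σ'_p/σ'_0) + C_c·log₁₀(σ'_f/σ'_p)]
    = 3.1/1.67 × [0.028×log₁₀(131/45.673) + 0.21×log₁₀(145.67/131)]
    = 1.8563 × [0.012813 + 0.0096808] = 0.04176 m

S_c ≈ 41.8 mm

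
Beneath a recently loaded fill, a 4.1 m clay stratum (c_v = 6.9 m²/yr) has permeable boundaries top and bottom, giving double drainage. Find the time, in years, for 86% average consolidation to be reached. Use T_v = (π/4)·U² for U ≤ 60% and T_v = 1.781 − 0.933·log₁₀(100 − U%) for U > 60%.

t ≈ 0.433 years

Drainage path length: H_d = H/2 = 2.05 m (double drainage).
U > 60%: T_v = 1.781 − 0.933·log₁₀(100 − 86) = 0.71166.
t = T_v·H_d²/c_v = 0.71166×2.05²/6.9 = 0.4334 years.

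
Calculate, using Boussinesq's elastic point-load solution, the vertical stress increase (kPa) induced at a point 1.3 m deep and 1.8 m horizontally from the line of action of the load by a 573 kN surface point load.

Boussinesq vertical stress below a point load on an elastic half-space:
Δσ_z = 3P/(2πz²) · [1 + (r/z)²]^(−5/2)
r/z = 1.8/1.3 = 1.3846; [1+(r/z)²]^(−5/2) = 0.068802.
Δσ_z = 3×573/(2π×1.3²) × 0.068802 = 161.89 × 0.068802 = 11.14 kPa

Δσ_z ≈ 11.1 kPa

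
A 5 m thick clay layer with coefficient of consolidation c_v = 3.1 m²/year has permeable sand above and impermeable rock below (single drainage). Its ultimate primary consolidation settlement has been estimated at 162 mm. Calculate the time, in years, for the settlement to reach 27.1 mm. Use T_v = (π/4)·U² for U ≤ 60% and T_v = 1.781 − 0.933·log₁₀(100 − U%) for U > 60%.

t ≈ 0.177 years

Drainage path length: H_d = H = 5 m (single drainage).
U = S(t)/S_ult = 27.1/162 = 0.1673.
U ≤ 60%: T_v = (π/4)·U² = (π/4)×0.16728² = 0.021979.
t = T_v·H_d²/c_v = 0.021979×5²/3.1 = 0.1772 years.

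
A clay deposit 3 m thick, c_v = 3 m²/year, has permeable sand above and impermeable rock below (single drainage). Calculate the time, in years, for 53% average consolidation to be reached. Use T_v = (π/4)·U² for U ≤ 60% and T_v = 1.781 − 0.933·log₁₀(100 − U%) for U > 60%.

Drainage path length: H_d = H = 3 m (single drainage).
U ≤ 60%: T_v = (π/4)·U² = (π/4)×0.53² = 0.22062.
t = T_v·H_d²/c_v = 0.22062×3²/3 = 0.6619 years.

t ≈ 0.662 years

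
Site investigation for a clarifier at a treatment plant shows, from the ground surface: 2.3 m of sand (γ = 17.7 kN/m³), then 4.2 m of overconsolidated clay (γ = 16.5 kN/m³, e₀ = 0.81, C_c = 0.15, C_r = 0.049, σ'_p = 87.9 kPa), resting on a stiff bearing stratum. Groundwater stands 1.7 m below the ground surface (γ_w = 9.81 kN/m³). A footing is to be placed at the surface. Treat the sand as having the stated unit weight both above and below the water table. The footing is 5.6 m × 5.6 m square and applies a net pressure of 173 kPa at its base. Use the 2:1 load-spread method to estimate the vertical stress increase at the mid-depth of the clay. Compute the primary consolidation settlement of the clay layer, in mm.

Mid-depth of clay below the ground surface: z = 2.3 + 4.2/2 = 4.4 m.
Total vertical stress at mid-clay: σ_v = 17.7×2.3 + 16.5×2.1 = 75.36 kPa.
Pore pressure: u = 9.81×(4.4 − 1.7) = 26.487 kPa.
Initial effective stress: σ'_0 = σ_v − u = 75.36 − 26.487 = 48.873 kPa.
Stress increase at mid-clay by the 2:1 spreading method:
Δσ = qBL/((B+z)(L+z)) = 173×5.6×5.6/((5.6+4.4)(5.6+4.4)) = 54.253 kPa
Final effective stress: σ'_f = 48.873 + 54.253 = 103.13 kPa.
σ'_f = 103.13 > σ'_p = 87.9 kPa, so the stress path crosses the preconsolidation pressure — recompression up to σ'_p, then virgin compression beyond:
S_c = H/(1+e₀)·[C_r·log₁₀(σ'_p/σ'_0) + C_c·log₁₀(σ'_f/σ'_p)]
    = 4.2/1.81 × [0.049×log₁₀(87.9/48.873) + 0.15×log₁₀(103.13/87.9)]
    = 2.3204 × [0.012491 + 0.010409] = 0.05314 m

S_c ≈ 53.1 mm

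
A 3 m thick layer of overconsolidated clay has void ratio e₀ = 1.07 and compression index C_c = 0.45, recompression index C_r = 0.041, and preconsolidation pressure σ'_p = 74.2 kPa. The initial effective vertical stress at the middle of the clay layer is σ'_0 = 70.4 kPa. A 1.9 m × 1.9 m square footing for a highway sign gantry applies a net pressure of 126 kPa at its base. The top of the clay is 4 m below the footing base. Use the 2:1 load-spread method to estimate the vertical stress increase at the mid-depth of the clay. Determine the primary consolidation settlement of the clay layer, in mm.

S_c ≈ 18.1 mm

Mid-depth of clay below the footing base: z = 4 + 3/2 = 5.5 m.
Stress increase at mid-clay by the 2:1 spreading method:
Δσ = qBL/((B+z)(L+z)) = 126×1.9×1.9/((1.9+5.5)(1.9+5.5)) = 8.3064 kPa
Final effective stress: σ'_f = 70.4 + 8.3064 = 78.706 kPa.
σ'_f = 78.706 > σ'_p = 74.2 kPa, so the stress path crosses the preconsolidation pressure — recompression up to σ'_p, then virgin compression beyond:
S_c = H/(1+e₀)·[C_r·log₁₀(σ'_p/σ'_0) + C_c·log₁₀(σ'_f/σ'_p)]
    = 3/2.07 × [0.041×log₁₀(74.2/70.4) + 0.45×log₁₀(78.706/74.2)]
    = 1.4493 × [0.00093608 + 0.011522] = 0.01806 m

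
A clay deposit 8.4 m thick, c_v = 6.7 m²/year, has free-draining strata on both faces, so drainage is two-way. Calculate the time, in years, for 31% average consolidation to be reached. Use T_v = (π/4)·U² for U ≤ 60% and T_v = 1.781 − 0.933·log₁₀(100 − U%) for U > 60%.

Drainage path length: H_d = H/2 = 4.2 m (double drainage).
U ≤ 60%: T_v = (π/4)·U² = (π/4)×0.31² = 0.075477.
t = T_v·H_d²/c_v = 0.075477×4.2²/6.7 = 0.1987 years.

t ≈ 0.199 years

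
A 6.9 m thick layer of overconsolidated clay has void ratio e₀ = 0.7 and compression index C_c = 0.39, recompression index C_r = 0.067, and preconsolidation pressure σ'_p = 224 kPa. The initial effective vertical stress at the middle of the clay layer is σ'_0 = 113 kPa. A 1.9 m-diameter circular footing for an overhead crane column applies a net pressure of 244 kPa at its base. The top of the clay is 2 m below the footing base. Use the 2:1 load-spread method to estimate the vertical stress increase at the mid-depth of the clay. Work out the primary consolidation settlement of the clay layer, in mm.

S_c ≈ 15.9 mm

Mid-depth of clay below the footing base: z = 2 + 6.9/2 = 5.45 m.
Stress increase at mid-clay by the 2:1 spreading method:
Δσ ≈ qD²/(D+z)² = 244×1.9²/(1.9+5.45)² = 16.305 kPa
Final effective stress: σ'_f = 113 + 16.305 = 129.31 kPa.
σ'_f = 129.31 ≤ σ'_p = 224 kPa, so the clay remains overconsolidated and only the recompression index applies:
S_c = C_r·H/(1+e₀)·log₁₀(σ'_f/σ'_0) = 0.067×6.9/1.7×log₁₀(129.31/113)
    = 0.27194 × 0.058554 = 0.01592 m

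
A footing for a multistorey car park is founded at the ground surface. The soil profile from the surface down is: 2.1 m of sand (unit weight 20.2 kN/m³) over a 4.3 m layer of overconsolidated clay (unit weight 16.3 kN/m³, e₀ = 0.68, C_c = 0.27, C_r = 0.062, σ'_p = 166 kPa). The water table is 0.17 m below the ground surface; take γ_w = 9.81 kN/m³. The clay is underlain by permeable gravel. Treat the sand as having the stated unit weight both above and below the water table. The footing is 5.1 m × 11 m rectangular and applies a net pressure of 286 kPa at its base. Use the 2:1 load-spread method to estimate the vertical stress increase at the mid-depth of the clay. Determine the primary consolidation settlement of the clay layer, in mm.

S_c ≈ 95.6 mm

Mid-depth of clay below the ground surface: z = 2.1 + 4.3/2 = 4.25 m.
Total vertical stress at mid-clay: σ_v = 20.2×2.1 + 16.3×2.15 = 77.465 kPa.
Pore pressure: u = 9.81×(4.25 − 0.17) = 40.025 kPa.
Initial effective stress: σ'_0 = σ_v − u = 77.465 − 40.025 = 37.44 kPa.
Stress increase at mid-clay by the 2:1 spreading method:
Δσ = qBL/((B+z)(L+z)) = 286×5.1×11/((5.1+4.25)(11+4.25)) = 112.52 kPa
Final effective stress: σ'_f = 37.44 + 112.52 = 149.96 kPa.
σ'_f = 149.96 ≤ σ'_p = 166 kPa, so the clay remains overconsolidated and only the recompression index applies:
S_c = C_r·H/(1+e₀)·log₁₀(σ'_f/σ'_0) = 0.062×4.3/1.68×log₁₀(149.96/37.44)
    = 0.15869 × 0.60264 = 0.09563 m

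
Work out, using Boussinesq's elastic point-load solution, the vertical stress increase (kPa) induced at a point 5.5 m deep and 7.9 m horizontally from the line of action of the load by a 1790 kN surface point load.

Boussinesq vertical stress below a point load on an elastic half-space:
Δσ_z = 3P/(2πz²) · [1 + (r/z)²]^(−5/2)
r/z = 7.9/5.5 = 1.4364; [1+(r/z)²]^(−5/2) = 0.060895.
Δσ_z = 3×1790/(2π×5.5²) × 0.060895 = 28.253 × 0.060895 = 1.72 kPa

Δσ_z ≈ 1.72 kPa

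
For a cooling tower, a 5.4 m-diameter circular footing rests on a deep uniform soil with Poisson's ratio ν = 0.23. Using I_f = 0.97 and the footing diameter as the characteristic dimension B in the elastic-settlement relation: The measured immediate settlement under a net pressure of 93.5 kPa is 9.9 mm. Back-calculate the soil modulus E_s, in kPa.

E_s ≈ 46900 kPa

S_e = q·B·(1−ν²)/E_s · I_f  ⇒  E_s = q·B·(1−ν²)·I_f / S_e.
E_s = 93.5 × 5.4 × 0.9471 × 0.97 / 0.0099 = 46850 kPa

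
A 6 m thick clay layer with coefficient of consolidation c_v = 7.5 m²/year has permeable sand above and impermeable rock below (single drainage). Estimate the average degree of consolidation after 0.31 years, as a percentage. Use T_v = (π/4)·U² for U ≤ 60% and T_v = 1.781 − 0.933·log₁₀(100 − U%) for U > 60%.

Drainage path length: H_d = H = 6 m (single drainage).
T_v = c_v·t/H_d² = 7.5×0.31/6² = 0.064583.
T_v = 0.064583 corresponds to the U ≤ 60% branch:
U = √(4T_v/π) = 0.2868

U ≈ 28.7 %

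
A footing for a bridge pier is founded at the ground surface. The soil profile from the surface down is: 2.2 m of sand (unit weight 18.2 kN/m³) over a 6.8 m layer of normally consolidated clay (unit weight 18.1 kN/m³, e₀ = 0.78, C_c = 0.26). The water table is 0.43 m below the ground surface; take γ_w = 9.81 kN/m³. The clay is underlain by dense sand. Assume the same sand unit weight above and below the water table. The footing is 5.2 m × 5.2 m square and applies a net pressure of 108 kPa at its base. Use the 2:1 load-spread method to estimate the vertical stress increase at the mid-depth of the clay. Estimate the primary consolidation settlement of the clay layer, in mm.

Mid-depth of clay below the ground surface: z = 2.2 + 6.8/2 = 5.6 m.
Total vertical stress at mid-clay: σ_v = 18.2×2.2 + 18.1×3.4 = 101.58 kPa.
Pore pressure: u = 9.81×(5.6 − 0.43) = 50.718 kPa.
Initial effective stress: σ'_0 = σ_v − u = 101.58 − 50.718 = 50.862 kPa.
Stress increase at mid-clay by the 2:1 spreading method:
Δσ = qBL/((B+z)(L+z)) = 108×5.2×5.2/((5.2+5.6)(5.2+5.6)) = 25.037 kPa
Final effective stress: σ'_f = σ'_0 + Δσ = 50.862 + 25.037 = 75.899 kPa.
Normally consolidated clay, so the full stress increment lies on the virgin compression line:
S_c = C_c·H/(1+e₀)·log₁₀(σ'_f/σ'_0) = 0.26×6.8/(1+0.78)×log₁₀(75.899/50.862)
    = 0.99326 × 0.17384 = 0.1727 m

S_c ≈ 173 mm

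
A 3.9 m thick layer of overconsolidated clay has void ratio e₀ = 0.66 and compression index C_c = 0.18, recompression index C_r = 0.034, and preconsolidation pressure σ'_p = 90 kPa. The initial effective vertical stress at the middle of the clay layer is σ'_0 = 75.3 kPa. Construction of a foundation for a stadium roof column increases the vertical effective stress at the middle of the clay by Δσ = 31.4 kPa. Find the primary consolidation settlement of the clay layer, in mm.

S_c ≈ 37.4 mm

Final effective stress: σ'_f = 75.3 + 31.4 = 106.7 kPa.
σ'_f = 106.7 > σ'_p = 90 kPa, so the stress path crosses the preconsolidation pressure — recompression up to σ'_p, then virgin compression beyond:
S_c = H/(1+e₀)·[C_r·log₁₀(σ'_p/σ'_0) + C_c·log₁₀(σ'_f/σ'_p)]
    = 3.9/1.66 × [0.034×log₁₀(90/75.3) + 0.18×log₁₀(106.7/90)]
    = 2.3494 × [0.0026332 + 0.013306] = 0.03745 m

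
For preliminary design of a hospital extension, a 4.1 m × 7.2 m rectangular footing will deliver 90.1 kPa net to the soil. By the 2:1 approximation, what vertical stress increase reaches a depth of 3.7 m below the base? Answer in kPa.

By the 2:1 method the load spreads at 1 horizontal : 2 vertical, so at depth z the loaded area has grown by z in each plan dimension:
Δσ = qBL/((B+z)(L+z)) = 90.1×4.1×7.2/((4.1+3.7)(7.2+3.7)) = 31.284 kPa

Δσ_z ≈ 31.3 kPa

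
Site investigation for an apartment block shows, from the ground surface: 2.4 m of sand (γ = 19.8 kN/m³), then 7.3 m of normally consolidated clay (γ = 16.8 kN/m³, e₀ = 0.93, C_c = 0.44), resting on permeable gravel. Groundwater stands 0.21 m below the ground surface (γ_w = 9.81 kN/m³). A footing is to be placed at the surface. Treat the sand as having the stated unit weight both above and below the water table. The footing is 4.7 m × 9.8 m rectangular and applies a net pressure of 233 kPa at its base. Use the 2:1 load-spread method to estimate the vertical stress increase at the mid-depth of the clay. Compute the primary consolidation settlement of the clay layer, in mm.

Mid-depth of clay below the ground surface: z = 2.4 + 7.3/2 = 6.05 m.
Total vertical stress at mid-clay: σ_v = 19.8×2.4 + 16.8×3.65 = 108.84 kPa.
Pore pressure: u = 9.81×(6.05 − 0.21) = 57.29 kPa.
Initial effective stress: σ'_0 = σ_v − u = 108.84 − 57.29 = 51.55 kPa.
Stress increase at mid-clay by the 2:1 spreading method:
Δσ = qBL/((B+z)(L+z)) = 233×4.7×9.8/((4.7+6.05)(9.8+6.05)) = 62.986 kPa
Final effective stress: σ'_f = σ'_0 + Δσ = 51.55 + 62.986 = 114.54 kPa.
Normally consolidated clay, so the full stress increment lies on the virgin compression line:
S_c = C_c·H/(1+e₀)·log₁₀(σ'_f/σ'_0) = 0.44×7.3/(1+0.93)×log₁₀(114.54/51.55)
    = 1.6642 × 0.34673 = 0.577 m

S_c ≈ 577 mm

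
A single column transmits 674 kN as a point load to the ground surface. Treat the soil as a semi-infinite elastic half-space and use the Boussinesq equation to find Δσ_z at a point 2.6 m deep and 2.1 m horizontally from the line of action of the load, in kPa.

Boussinesq vertical stress below a point load on an elastic half-space:
Δσ_z = 3P/(2πz²) · [1 + (r/z)²]^(−5/2)
r/z = 2.1/2.6 = 0.80769; [1+(r/z)²]^(−5/2) = 0.28493.
Δσ_z = 3×674/(2π×2.6²) × 0.28493 = 47.605 × 0.28493 = 13.56 kPa

Δσ_z ≈ 13.6 kPa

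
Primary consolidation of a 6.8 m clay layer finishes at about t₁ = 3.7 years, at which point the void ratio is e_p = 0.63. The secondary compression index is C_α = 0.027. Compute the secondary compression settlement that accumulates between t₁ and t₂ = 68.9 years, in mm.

Secondary compression: S_s = C_α·H/(1+e_p)·log₁₀(t₂/t₁)
S_s = 0.027×6.8/(1+0.63)×log₁₀(68.9/3.7)
    = 0.1126 × 1.27 = 0.1431 m

S_s ≈ 143 mm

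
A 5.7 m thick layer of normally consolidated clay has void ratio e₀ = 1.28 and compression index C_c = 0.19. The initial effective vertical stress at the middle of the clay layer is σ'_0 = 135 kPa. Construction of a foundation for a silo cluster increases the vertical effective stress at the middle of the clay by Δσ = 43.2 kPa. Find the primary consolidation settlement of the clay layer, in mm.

S_c ≈ 57.3 mm

Final effective stress: σ'_f = σ'_0 + Δσ = 135 + 43.2 = 178.2 kPa.
Normally consolidated clay, so the full stress increment lies on the virgin compression line:
S_c = C_c·H/(1+e₀)·log₁₀(σ'_f/σ'_0) = 0.19×5.7/(1+1.28)×log₁₀(178.2/135)
    = 0.475 × 0.12057 = 0.05727 m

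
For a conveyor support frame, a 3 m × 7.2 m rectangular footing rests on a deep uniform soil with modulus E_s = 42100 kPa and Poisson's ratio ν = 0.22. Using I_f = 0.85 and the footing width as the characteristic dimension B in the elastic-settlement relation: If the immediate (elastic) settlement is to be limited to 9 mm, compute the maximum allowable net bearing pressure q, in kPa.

q ≈ 156 kPa

S_e = q·B·(1−ν²)/E_s · I_f  ⇒  q = S_e·E_s / (B·(1−ν²)·I_f).
q = 0.009 × 42100 / (3 × 0.9516 × 0.85) = 156.1 kPa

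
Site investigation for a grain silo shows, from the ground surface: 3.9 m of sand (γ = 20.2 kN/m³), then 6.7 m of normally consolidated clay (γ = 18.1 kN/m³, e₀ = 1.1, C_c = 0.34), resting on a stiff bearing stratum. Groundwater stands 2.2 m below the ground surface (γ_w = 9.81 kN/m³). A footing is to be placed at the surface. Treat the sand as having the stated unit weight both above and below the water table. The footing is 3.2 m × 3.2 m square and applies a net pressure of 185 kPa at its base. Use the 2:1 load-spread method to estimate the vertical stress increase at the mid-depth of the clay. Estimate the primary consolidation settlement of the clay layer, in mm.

S_c ≈ 83.2 mm

Mid-depth of clay below the ground surface: z = 3.9 + 6.7/2 = 7.25 m.
Total vertical stress at mid-clay: σ_v = 20.2×3.9 + 18.1×3.35 = 139.42 kPa.
Pore pressure: u = 9.81×(7.25 − 2.2) = 49.541 kPa.
Initial effective stress: σ'_0 = σ_v − u = 139.42 − 49.541 = 89.879 kPa.
Stress increase at mid-clay by the 2:1 spreading method:
Δσ = qBL/((B+z)(L+z)) = 185×3.2×3.2/((3.2+7.25)(3.2+7.25)) = 17.348 kPa
Final effective stress: σ'_f = σ'_0 + Δσ = 89.879 + 17.348 = 107.23 kPa.
Normally consolidated clay, so the full stress increment lies on the virgin compression line:
S_c = C_c·H/(1+e₀)·log₁₀(σ'_f/σ'_0) = 0.34×6.7/(1+1.1)×log₁₀(107.23/89.879)
    = 1.0848 × 0.076658 = 0.08316 m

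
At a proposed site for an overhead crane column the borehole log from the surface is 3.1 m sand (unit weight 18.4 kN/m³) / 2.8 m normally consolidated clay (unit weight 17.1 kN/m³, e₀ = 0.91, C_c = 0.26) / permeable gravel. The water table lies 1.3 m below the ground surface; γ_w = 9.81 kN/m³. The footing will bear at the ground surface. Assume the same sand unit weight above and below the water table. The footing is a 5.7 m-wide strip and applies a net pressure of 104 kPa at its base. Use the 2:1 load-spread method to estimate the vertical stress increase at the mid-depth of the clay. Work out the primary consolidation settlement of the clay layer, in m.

Mid-depth of clay below the ground surface: z = 3.1 + 2.8/2 = 4.5 m.
Total vertical stress at mid-clay: σ_v = 18.4×3.1 + 17.1×1.4 = 80.98 kPa.
Pore pressure: u = 9.81×(4.5 − 1.3) = 31.392 kPa.
Initial effective stress: σ'_0 = σ_v − u = 80.98 − 31.392 = 49.588 kPa.
Stress increase at mid-clay by the 2:1 spreading method:
Δσ = qB/(B+z) = 104×5.7/(5.7+4.5) = 58.118 kPa
Final effective stress: σ'_f = σ'_0 + Δσ = 49.588 + 58.118 = 107.71 kPa.
Normally consolidated clay, so the full stress increment lies on the virgin compression line:
S_c = C_c·H/(1+e₀)·log₁₀(σ'_f/σ'_0) = 0.26×2.8/(1+0.91)×log₁₀(107.71/49.588)
    = 0.38115 × 0.33688 = 0.1284 m

S_c ≈ 0.128 m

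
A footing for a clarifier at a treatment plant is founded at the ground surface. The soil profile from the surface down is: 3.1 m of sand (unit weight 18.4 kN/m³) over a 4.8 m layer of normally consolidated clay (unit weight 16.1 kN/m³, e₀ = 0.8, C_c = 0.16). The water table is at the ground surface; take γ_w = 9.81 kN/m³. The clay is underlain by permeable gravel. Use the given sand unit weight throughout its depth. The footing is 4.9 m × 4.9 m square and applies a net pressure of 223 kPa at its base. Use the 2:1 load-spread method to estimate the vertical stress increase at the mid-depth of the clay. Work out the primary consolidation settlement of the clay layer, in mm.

S_c ≈ 145 mm

Mid-depth of clay below the ground surface: z = 3.1 + 4.8/2 = 5.5 m.
Total vertical stress at mid-clay: σ_v = 18.4×3.1 + 16.1×2.4 = 95.68 kPa.
Pore pressure: u = 9.81×(5.5 − 0) = 53.955 kPa.
Initial effective stress: σ'_0 = σ_v − u = 95.68 − 53.955 = 41.725 kPa.
Stress increase at mid-clay by the 2:1 spreading method:
Δσ = qBL/((B+z)(L+z)) = 223×4.9×4.9/((4.9+5.5)(4.9+5.5)) = 49.503 kPa
Final effective stress: σ'_f = σ'_0 + Δσ = 41.725 + 49.503 = 91.228 kPa.
Normally consolidated clay, so the full stress increment lies on the virgin compression line:
S_c = C_c·H/(1+e₀)·log₁₀(σ'_f/σ'_0) = 0.16×4.8/(1+0.8)×log₁₀(91.228/41.725)
    = 0.42667 × 0.33973 = 0.145 m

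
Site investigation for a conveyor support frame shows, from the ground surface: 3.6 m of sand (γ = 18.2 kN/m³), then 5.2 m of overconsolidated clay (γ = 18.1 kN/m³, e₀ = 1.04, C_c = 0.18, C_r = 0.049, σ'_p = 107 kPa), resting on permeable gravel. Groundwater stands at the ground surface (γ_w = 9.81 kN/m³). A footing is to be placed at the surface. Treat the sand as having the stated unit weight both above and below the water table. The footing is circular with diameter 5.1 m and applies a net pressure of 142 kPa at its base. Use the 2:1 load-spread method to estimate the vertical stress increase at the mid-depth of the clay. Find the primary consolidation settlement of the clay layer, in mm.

S_c ≈ 24.1 mm

Mid-depth of clay below the ground surface: z = 3.6 + 5.2/2 = 6.2 m.
Total vertical stress at mid-clay: σ_v = 18.2×3.6 + 18.1×2.6 = 112.58 kPa.
Pore pressure: u = 9.81×(6.2 − 0) = 60.822 kPa.
Initial effective stress: σ'_0 = σ_v − u = 112.58 − 60.822 = 51.758 kPa.
Stress increase at mid-clay by the 2:1 spreading method:
Δσ ≈ qD²/(D+z)² = 142×5.1²/(5.1+6.2)² = 28.925 kPa
Final effective stress: σ'_f = 51.758 + 28.925 = 80.683 kPa.
σ'_f = 80.683 ≤ σ'_p = 107 kPa, so the clay remains overconsolidated and only the recompression index applies:
S_c = C_r·H/(1+e₀)·log₁₀(σ'_f/σ'_0) = 0.049×5.2/2.04×log₁₀(80.683/51.758)
    = 0.1249 × 0.1928 = 0.02408 m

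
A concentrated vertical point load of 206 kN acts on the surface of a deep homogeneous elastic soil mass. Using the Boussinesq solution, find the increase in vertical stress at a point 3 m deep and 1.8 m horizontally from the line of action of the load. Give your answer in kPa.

Δσ_z ≈ 5.07 kPa

Boussinesq vertical stress below a point load on an elastic half-space:
Δσ_z = 3P/(2πz²) · [1 + (r/z)²]^(−5/2)
r/z = 1.8/3 = 0.6; [1+(r/z)²]^(−5/2) = 0.46361.
Δσ_z = 3×206/(2π×3²) × 0.46361 = 10.929 × 0.46361 = 5.067 kPa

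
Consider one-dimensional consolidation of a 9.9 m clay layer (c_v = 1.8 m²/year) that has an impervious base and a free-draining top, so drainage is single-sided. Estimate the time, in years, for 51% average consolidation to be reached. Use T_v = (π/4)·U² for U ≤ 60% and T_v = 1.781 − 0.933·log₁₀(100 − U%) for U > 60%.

Drainage path length: H_d = H = 9.9 m (single drainage).
U ≤ 60%: T_v = (π/4)·U² = (π/4)×0.51² = 0.20428.
t = T_v·H_d²/c_v = 0.20428×9.9²/1.8 = 11.12 years.

t ≈ 11.1 years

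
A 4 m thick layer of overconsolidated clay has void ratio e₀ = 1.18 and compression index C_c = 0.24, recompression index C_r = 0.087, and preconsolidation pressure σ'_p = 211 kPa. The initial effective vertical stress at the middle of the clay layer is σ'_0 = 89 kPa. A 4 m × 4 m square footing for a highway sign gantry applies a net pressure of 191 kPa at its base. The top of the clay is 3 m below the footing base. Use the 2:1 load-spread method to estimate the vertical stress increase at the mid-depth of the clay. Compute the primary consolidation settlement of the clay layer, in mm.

S_c ≈ 24.5 mm

Mid-depth of clay below the footing base: z = 3 + 4/2 = 5 m.
Stress increase at mid-clay by the 2:1 spreading method:
Δσ = qBL/((B+z)(L+z)) = 191×4×4/((4+5)(4+5)) = 37.728 kPa
Final effective stress: σ'_f = 89 + 37.728 = 126.73 kPa.
σ'_f = 126.73 ≤ σ'_p = 211 kPa, so the clay remains overconsolidated and only the recompression index applies:
S_c = C_r·H/(1+e₀)·log₁₀(σ'_f/σ'_0) = 0.087×4/2.18×log₁₀(126.73/89)
    = 0.15964 × 0.15349 = 0.0245 m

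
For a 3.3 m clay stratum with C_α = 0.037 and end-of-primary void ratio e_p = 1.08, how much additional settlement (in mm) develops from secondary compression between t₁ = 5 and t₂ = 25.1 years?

Secondary compression: S_s = C_α·H/(1+e_p)·log₁₀(t₂/t₁)
S_s = 0.037×3.3/(1+1.08)×log₁₀(25.1/5)
    = 0.0587 × 0.7007 = 0.04113 m

S_s ≈ 41.1 mm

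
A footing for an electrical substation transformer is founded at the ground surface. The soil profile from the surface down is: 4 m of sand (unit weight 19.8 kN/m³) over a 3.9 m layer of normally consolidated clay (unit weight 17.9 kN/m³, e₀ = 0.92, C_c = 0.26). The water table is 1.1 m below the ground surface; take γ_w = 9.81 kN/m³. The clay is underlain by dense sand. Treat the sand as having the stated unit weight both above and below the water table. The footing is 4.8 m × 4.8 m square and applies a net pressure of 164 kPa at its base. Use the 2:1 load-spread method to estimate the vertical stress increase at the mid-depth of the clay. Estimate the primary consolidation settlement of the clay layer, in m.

S_c ≈ 0.0917 m

Mid-depth of clay below the ground surface: z = 4 + 3.9/2 = 5.95 m.
Total vertical stress at mid-clay: σ_v = 19.8×4 + 17.9×1.95 = 114.1 kPa.
Pore pressure: u = 9.81×(5.95 − 1.1) = 47.578 kPa.
Initial effective stress: σ'_0 = σ_v − u = 114.1 − 47.578 = 66.522 kPa.
Stress increase at mid-clay by the 2:1 spreading method:
Δσ = qBL/((B+z)(L+z)) = 164×4.8×4.8/((4.8+5.95)(4.8+5.95)) = 32.697 kPa
Final effective stress: σ'_f = σ'_0 + Δσ = 66.522 + 32.697 = 99.219 kPa.
Normally consolidated clay, so the full stress increment lies on the virgin compression line:
S_c = C_c·H/(1+e₀)·log₁₀(σ'_f/σ'_0) = 0.26×3.9/(1+0.92)×log₁₀(99.219/66.522)
    = 0.52813 × 0.17363 = 0.0917 m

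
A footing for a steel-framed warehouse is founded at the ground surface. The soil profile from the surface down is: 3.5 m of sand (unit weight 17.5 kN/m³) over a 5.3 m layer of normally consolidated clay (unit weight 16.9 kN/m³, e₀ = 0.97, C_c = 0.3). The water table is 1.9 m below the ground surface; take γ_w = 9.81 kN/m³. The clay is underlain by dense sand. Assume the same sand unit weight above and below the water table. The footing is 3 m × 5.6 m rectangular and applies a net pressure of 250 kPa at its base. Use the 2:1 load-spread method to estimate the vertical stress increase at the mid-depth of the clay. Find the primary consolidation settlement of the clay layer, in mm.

S_c ≈ 166 mm

Mid-depth of clay below the ground surface: z = 3.5 + 5.3/2 = 6.15 m.
Total vertical stress at mid-clay: σ_v = 17.5×3.5 + 16.9×2.65 = 106.03 kPa.
Pore pressure: u = 9.81×(6.15 − 1.9) = 41.693 kPa.
Initial effective stress: σ'_0 = σ_v − u = 106.03 − 41.693 = 64.337 kPa.
Stress increase at mid-clay by the 2:1 spreading method:
Δσ = qBL/((B+z)(L+z)) = 250×3×5.6/((3+6.15)(5.6+6.15)) = 39.065 kPa
Final effective stress: σ'_f = σ'_0 + Δσ = 64.337 + 39.065 = 103.4 kPa.
Normally consolidated clay, so the full stress increment lies on the virgin compression line:
S_c = C_c·H/(1+e₀)·log₁₀(σ'_f/σ'_0) = 0.3×5.3/(1+0.97)×log₁₀(103.4/64.337)
    = 0.80711 × 0.20606 = 0.1663 m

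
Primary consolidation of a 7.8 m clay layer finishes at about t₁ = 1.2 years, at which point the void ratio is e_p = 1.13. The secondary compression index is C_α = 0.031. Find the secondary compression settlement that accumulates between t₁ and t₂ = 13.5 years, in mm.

Secondary compression: S_s = C_α·H/(1+e_p)·log₁₀(t₂/t₁)
S_s = 0.031×7.8/(1+1.13)×log₁₀(13.5/1.2)
    = 0.1135 × 1.051 = 0.1193 m

S_s ≈ 119 mm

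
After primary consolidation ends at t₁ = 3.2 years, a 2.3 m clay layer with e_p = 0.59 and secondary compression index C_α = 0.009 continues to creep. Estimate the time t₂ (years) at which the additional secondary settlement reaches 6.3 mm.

t₂ ≈ 9.75 years

S_s = C_α·H/(1+e_p)·log₁₀(t₂/t₁) ⇒ log₁₀(t₂/t₁) = S_s·(1+e_p)/(C_α·H).
log₁₀(t₂/t₁) = 0.0063 × (1+0.59) / (0.009×2.3) = 0.4839
t₂ = t₁ × 10^0.4839 = 3.2 × 3.047 = 9.751 years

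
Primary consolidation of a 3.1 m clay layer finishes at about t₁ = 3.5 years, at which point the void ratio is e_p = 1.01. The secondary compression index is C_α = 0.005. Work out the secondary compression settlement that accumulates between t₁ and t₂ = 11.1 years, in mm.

Secondary compression: S_s = C_α·H/(1+e_p)·log₁₀(t₂/t₁)
S_s = 0.005×3.1/(1+1.01)×log₁₀(11.1/3.5)
    = 0.007711 × 0.5013 = 0.003865 m

S_s ≈ 3.87 mm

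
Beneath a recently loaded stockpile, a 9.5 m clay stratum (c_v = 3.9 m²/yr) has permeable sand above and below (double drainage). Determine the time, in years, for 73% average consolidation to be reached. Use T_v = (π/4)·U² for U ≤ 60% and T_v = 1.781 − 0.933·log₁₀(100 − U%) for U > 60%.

t ≈ 2.58 years

Drainage path length: H_d = H/2 = 4.75 m (double drainage).
U > 60%: T_v = 1.781 − 0.933·log₁₀(100 − 73) = 0.44554.
t = T_v·H_d²/c_v = 0.44554×4.75²/3.9 = 2.578 years.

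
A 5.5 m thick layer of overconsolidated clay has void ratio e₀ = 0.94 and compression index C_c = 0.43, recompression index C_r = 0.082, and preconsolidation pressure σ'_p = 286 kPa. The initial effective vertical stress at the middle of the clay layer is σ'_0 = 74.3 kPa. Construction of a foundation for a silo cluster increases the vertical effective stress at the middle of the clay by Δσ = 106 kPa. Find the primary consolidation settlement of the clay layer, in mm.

S_c ≈ 89.5 mm

Final effective stress: σ'_f = 74.3 + 106 = 180.3 kPa.
σ'_f = 180.3 ≤ σ'_p = 286 kPa, so the clay remains overconsolidated and only the recompression index applies:
S_c = C_r·H/(1+e₀)·log₁₀(σ'_f/σ'_0) = 0.082×5.5/1.94×log₁₀(180.3/74.3)
    = 0.23248 × 0.38501 = 0.08951 m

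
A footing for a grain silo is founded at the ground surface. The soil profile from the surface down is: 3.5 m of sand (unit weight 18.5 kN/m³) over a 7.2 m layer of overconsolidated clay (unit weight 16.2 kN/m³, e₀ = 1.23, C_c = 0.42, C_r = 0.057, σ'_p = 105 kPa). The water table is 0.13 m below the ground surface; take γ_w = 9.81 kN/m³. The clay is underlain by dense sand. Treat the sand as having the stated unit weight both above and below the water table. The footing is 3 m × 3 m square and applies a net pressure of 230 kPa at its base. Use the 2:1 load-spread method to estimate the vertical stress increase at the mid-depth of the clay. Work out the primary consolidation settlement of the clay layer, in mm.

Mid-depth of clay below the ground surface: z = 3.5 + 7.2/2 = 7.1 m.
Total vertical stress at mid-clay: σ_v = 18.5×3.5 + 16.2×3.6 = 123.07 kPa.
Pore pressure: u = 9.81×(7.1 − 0.13) = 68.376 kPa.
Initial effective stress: σ'_0 = σ_v − u = 123.07 − 68.376 = 54.694 kPa.
Stress increase at mid-clay by the 2:1 spreading method:
Δσ = qBL/((B+z)(L+z)) = 230×3×3/((3+7.1)(3+7.1)) = 20.292 kPa
Final effective stress: σ'_f = 54.694 + 20.292 = 74.986 kPa.
σ'_f = 74.986 ≤ σ'_p = 105 kPa, so the clay remains overconsolidated and only the recompression index applies:
S_c = C_r·H/(1+e₀)·log₁₀(σ'_f/σ'_0) = 0.057×7.2/2.23×log₁₀(74.986/54.694)
    = 0.18404 × 0.13704 = 0.02522 m

S_c ≈ 25.2 mm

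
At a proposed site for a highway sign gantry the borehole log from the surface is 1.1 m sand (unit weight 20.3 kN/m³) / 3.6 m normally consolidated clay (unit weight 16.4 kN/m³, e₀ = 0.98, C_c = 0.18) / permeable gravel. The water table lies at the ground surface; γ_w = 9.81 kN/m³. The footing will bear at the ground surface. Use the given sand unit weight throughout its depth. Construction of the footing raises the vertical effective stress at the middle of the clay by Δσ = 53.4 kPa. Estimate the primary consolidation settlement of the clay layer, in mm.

S_c ≈ 169 mm

Mid-depth of clay below the ground surface: z = 1.1 + 3.6/2 = 2.9 m.
Total vertical stress at mid-clay: σ_v = 20.3×1.1 + 16.4×1.8 = 51.85 kPa.
Pore pressure: u = 9.81×(2.9 − 0) = 28.449 kPa.
Initial effective stress: σ'_0 = σ_v − u = 51.85 − 28.449 = 23.401 kPa.
Final effective stress: σ'_f = σ'_0 + Δσ = 23.401 + 53.4 = 76.801 kPa.
Normally consolidated clay, so the full stress increment lies on the virgin compression line:
S_c = C_c·H/(1+e₀)·log₁₀(σ'_f/σ'_0) = 0.18×3.6/(1+0.98)×log₁₀(76.801/23.401)
    = 0.32727 × 0.51613 = 0.1689 m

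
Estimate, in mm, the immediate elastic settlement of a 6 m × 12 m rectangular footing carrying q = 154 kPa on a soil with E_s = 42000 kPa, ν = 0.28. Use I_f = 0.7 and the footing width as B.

Immediate (elastic) settlement: S_e = q·B·(1−ν²)/E_s · I_f.
S_e = 154 × 6 × (1 − 0.28²) / 42000 × 0.7
    = 154 × 6 × 0.9216 / 42000 × 0.7
    = 0.01419 m = 14.19 mm

S_e ≈ 14.2 mm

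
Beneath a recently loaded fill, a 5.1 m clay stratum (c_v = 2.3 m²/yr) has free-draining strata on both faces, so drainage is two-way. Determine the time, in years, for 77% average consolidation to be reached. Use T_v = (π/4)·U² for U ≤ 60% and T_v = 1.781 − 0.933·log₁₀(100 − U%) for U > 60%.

t ≈ 1.44 years

Drainage path length: H_d = H/2 = 2.55 m (double drainage).
U > 60%: T_v = 1.781 − 0.933·log₁₀(100 − 77) = 0.51051.
t = T_v·H_d²/c_v = 0.51051×2.55²/2.3 = 1.443 years.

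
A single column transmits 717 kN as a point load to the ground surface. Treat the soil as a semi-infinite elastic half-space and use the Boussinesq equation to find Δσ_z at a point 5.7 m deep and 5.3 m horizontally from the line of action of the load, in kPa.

Boussinesq vertical stress below a point load on an elastic half-space:
Δσ_z = 3P/(2πz²) · [1 + (r/z)²]^(−5/2)
r/z = 5.3/5.7 = 0.92982; [1+(r/z)²]^(−5/2) = 0.21064.
Δσ_z = 3×717/(2π×5.7²) × 0.21064 = 10.537 × 0.21064 = 2.22 kPa

Δσ_z ≈ 2.22 kPa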